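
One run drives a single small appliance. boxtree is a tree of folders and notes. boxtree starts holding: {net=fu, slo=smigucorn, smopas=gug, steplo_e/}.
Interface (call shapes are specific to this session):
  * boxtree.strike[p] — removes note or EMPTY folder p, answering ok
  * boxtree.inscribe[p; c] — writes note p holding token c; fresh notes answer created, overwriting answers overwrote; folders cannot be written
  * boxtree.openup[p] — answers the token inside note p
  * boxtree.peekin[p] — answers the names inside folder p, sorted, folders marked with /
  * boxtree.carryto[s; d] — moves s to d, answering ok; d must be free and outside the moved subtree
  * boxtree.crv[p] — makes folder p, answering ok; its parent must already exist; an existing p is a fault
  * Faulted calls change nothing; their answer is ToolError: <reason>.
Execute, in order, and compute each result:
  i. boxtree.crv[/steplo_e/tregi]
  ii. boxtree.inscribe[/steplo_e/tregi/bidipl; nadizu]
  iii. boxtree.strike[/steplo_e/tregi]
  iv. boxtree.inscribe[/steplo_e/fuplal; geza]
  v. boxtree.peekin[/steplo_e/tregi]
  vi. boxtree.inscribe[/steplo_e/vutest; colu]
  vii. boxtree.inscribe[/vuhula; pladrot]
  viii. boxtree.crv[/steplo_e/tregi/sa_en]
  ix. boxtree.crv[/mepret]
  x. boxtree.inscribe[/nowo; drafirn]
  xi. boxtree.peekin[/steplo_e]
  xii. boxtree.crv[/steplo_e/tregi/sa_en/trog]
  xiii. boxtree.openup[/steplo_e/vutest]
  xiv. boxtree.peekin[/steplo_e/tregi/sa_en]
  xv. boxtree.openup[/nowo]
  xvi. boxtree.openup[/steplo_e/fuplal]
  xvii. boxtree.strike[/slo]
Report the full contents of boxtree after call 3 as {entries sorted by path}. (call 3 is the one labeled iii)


Answer: {net=fu, slo=smigucorn, smopas=gug, steplo_e/, steplo_e/tregi/, steplo_e/tregi/bidipl=nadizu}

Derivation:
;; 1. boxtree.crv(p: /steplo_e/tregi) : ok
;; 2. boxtree.inscribe(p: /steplo_e/tregi/bidipl, c: nadizu) : created
;; 3. boxtree.strike(p: /steplo_e/tregi) : ToolError: not empty
;; 4. boxtree.inscribe(p: /steplo_e/fuplal, c: geza) : created
;; 5. boxtree.peekin(p: /steplo_e/tregi) : [bidipl]
;; 6. boxtree.inscribe(p: /steplo_e/vutest, c: colu) : created
;; 7. boxtree.inscribe(p: /vuhula, c: pladrot) : created
;; 8. boxtree.crv(p: /steplo_e/tregi/sa_en) : ok
;; 9. boxtree.crv(p: /mepret) : ok
;; 10. boxtree.inscribe(p: /nowo, c: drafirn) : created
;; 11. boxtree.peekin(p: /steplo_e) : [fuplal, tregi/, vutest]
;; 12. boxtree.crv(p: /steplo_e/tregi/sa_en/trog) : ok
;; 13. boxtree.openup(p: /steplo_e/vutest) : colu
;; 14. boxtree.peekin(p: /steplo_e/tregi/sa_en) : [trog/]
;; 15. boxtree.openup(p: /nowo) : drafirn
;; 16. boxtree.openup(p: /steplo_e/fuplal) : geza
;; 17. boxtree.strike(p: /slo) : ok


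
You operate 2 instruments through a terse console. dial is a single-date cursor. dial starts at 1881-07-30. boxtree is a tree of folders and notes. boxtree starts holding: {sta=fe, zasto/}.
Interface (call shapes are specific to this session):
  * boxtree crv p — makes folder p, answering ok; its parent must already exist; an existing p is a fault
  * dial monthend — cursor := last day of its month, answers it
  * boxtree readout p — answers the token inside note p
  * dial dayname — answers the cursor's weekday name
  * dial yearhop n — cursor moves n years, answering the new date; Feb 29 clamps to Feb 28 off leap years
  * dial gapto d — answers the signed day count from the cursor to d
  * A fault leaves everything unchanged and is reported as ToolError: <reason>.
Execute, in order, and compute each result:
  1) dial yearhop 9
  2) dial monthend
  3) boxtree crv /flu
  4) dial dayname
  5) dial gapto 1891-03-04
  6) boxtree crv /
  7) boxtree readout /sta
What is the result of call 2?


$ dial yearhop n=9
  1890-07-30
$ dial monthend
  1890-07-31
$ boxtree crv p=/flu
  ok
$ dial dayname
  Thursday
$ dial gapto d=1891-03-04
  216
$ boxtree crv p=/
  ToolError: exists
$ boxtree readout p=/sta
  fe

Answer: 1890-07-31


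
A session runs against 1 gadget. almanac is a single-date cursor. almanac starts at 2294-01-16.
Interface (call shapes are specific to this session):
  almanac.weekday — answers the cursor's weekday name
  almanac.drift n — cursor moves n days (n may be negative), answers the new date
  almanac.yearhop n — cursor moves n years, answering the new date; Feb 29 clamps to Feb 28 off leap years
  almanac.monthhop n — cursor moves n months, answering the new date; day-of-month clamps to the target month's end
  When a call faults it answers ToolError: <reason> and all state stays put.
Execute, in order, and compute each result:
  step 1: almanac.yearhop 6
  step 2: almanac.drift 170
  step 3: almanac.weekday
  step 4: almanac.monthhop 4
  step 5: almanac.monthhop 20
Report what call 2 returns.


Answer: 2300-07-05

Derivation:
Step: almanac.yearhop[n=6]
Result: 2300-01-16
Step: almanac.drift[n=170]
Result: 2300-07-05
Step: almanac.weekday[]
Result: Thursday
Step: almanac.monthhop[n=4]
Result: 2300-11-05
Step: almanac.monthhop[n=20]
Result: 2302-07-05


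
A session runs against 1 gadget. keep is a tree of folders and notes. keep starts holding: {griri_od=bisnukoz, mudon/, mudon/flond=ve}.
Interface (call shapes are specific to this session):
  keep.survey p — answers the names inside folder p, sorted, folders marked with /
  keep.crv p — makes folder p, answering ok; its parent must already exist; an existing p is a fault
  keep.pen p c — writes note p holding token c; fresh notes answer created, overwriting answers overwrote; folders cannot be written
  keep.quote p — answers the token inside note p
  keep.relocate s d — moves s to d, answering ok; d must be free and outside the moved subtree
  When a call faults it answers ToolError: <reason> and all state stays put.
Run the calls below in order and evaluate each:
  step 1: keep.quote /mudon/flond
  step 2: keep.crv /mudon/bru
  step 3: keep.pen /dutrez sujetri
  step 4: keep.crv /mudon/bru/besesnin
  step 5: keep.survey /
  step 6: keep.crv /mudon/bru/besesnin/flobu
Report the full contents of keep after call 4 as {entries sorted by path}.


>>> keep.quote p=/mudon/flond
:: ve
>>> keep.crv p=/mudon/bru
:: ok
>>> keep.pen p=/dutrez c=sujetri
:: created
>>> keep.crv p=/mudon/bru/besesnin
:: ok
>>> keep.survey p=/
:: [dutrez, griri_od, mudon/]
>>> keep.crv p=/mudon/bru/besesnin/flobu
:: ok

Answer: {dutrez=sujetri, griri_od=bisnukoz, mudon/, mudon/bru/, mudon/bru/besesnin/, mudon/flond=ve}


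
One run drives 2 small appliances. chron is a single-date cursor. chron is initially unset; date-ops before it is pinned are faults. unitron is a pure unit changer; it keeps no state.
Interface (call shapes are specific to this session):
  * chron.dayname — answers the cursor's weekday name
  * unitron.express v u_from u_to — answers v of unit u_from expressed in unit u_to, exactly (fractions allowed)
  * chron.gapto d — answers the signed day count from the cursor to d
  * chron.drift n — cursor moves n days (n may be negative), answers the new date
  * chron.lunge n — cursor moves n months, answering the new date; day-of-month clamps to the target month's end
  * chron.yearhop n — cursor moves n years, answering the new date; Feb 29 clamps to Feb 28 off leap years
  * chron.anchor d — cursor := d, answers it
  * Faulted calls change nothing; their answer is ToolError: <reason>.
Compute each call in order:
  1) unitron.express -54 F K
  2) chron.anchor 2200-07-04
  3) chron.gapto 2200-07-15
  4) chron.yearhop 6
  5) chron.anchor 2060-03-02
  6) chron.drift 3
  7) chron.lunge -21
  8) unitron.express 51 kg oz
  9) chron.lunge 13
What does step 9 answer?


# 1. express(v='-54', u_from='F', u_to='K') == 40567/180
# 2. anchor(d='2200-07-04') == 2200-07-04
# 3. gapto(d='2200-07-15') == 11
# 4. yearhop(n='6') == 2206-07-04
# 5. anchor(d='2060-03-02') == 2060-03-02
# 6. drift(n='3') == 2060-03-05
# 7. lunge(n='-21') == 2058-06-05
# 8. express(v='51', u_from='kg', u_to='oz') == 81600000000/45359237
# 9. lunge(n='13') == 2059-07-05

Answer: 2059-07-05


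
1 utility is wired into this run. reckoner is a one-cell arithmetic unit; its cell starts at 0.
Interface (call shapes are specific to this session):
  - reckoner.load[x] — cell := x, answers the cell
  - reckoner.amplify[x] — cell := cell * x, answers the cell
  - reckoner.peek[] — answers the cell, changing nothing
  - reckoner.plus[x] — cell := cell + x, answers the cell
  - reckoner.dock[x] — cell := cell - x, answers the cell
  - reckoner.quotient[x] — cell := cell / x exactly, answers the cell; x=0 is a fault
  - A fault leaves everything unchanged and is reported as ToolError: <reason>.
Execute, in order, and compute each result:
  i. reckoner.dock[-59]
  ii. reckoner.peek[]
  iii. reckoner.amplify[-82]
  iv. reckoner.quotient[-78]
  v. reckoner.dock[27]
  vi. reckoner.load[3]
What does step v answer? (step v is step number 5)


Answer: 1366/39

Derivation:
==> reckoner.dock(x=-59)
<== 59
==> reckoner.peek()
<== 59
==> reckoner.amplify(x=-82)
<== -4838
==> reckoner.quotient(x=-78)
<== 2419/39
==> reckoner.dock(x=27)
<== 1366/39
==> reckoner.load(x=3)
<== 3


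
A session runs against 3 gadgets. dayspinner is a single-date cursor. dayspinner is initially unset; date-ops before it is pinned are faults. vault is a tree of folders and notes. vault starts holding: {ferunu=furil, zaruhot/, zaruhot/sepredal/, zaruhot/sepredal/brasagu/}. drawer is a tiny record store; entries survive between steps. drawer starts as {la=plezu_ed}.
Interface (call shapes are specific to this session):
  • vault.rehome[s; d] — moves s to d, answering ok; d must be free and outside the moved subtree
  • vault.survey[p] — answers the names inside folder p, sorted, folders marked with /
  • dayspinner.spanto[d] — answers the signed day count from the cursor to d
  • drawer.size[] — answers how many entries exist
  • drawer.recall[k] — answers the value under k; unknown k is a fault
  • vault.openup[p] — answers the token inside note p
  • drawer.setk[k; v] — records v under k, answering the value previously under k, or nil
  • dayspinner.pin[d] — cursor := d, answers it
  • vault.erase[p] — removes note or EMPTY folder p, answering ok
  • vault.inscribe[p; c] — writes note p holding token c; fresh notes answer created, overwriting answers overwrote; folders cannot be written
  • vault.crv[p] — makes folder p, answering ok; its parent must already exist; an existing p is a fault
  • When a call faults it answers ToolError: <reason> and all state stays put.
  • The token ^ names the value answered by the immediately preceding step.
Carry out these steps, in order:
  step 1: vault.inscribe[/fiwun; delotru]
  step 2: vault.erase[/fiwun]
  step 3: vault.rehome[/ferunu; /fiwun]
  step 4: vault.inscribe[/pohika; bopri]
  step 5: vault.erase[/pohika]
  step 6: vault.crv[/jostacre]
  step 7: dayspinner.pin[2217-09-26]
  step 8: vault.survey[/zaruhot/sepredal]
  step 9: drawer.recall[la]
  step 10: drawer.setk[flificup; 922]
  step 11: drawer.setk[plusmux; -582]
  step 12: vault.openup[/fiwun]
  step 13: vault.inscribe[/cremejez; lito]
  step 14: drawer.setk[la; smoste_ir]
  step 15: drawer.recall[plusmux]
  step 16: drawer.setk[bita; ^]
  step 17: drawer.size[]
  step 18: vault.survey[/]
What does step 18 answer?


-> vault.inscribe(/fiwun, delotru)
<- created
-> vault.erase(/fiwun)
<- ok
-> vault.rehome(/ferunu, /fiwun)
<- ok
-> vault.inscribe(/pohika, bopri)
<- created
-> vault.erase(/pohika)
<- ok
-> vault.crv(/jostacre)
<- ok
-> dayspinner.pin(2217-09-26)
<- 2217-09-26
-> vault.survey(/zaruhot/sepredal)
<- [brasagu/]
-> drawer.recall(la)
<- plezu_ed
-> drawer.setk(flificup, 922)
<- nil
-> drawer.setk(plusmux, -582)
<- nil
-> vault.openup(/fiwun)
<- furil
-> vault.inscribe(/cremejez, lito)
<- created
-> drawer.setk(la, smoste_ir)
<- plezu_ed
-> drawer.recall(plusmux)
<- -582
-> drawer.setk(bita, ^)
<- nil
-> drawer.size()
<- 4
-> vault.survey(/)
<- [cremejez, fiwun, jostacre/, zaruhot/]

Answer: [cremejez, fiwun, jostacre/, zaruhot/]


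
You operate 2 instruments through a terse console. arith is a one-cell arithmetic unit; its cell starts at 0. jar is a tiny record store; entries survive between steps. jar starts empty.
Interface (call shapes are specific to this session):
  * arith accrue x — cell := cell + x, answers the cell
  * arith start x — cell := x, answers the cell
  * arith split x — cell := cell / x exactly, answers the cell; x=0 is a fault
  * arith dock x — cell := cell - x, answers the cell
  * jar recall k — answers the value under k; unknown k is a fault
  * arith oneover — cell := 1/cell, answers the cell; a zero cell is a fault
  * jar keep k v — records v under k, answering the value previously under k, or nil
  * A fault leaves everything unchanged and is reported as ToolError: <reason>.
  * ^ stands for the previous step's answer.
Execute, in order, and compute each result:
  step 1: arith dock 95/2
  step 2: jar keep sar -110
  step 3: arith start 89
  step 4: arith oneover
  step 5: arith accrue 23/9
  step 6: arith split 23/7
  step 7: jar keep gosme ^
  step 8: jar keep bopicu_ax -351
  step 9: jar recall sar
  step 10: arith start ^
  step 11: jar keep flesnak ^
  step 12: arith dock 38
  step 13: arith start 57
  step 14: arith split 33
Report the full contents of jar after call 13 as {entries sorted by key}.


Answer: {bopicu_ax=-351, flesnak=-110, gosme=14392/18423, sar=-110}

Derivation:
Invoking arith dock on 95/2, and get -95/2.
Using jar keep on sar, -110, and get nil.
I call arith start on 89: 89.
I use arith oneover(): 1/89.
Calling arith accrue on 23/9, — result: 2056/801.
Now I run arith split on 23/7, → 14392/18423.
I invoke jar keep on gosme, ^, yielding nil.
I try jar keep on bopicu_ax, -351, and see nil.
Using jar recall on sar, and observe -110.
I invoke arith start on ^, yielding -110.
I call jar keep on flesnak, ^: nil.
Invoking arith dock on 38, → -148.
I use arith start on 57, giving 57.
I use arith split on 33, which returns 19/11.


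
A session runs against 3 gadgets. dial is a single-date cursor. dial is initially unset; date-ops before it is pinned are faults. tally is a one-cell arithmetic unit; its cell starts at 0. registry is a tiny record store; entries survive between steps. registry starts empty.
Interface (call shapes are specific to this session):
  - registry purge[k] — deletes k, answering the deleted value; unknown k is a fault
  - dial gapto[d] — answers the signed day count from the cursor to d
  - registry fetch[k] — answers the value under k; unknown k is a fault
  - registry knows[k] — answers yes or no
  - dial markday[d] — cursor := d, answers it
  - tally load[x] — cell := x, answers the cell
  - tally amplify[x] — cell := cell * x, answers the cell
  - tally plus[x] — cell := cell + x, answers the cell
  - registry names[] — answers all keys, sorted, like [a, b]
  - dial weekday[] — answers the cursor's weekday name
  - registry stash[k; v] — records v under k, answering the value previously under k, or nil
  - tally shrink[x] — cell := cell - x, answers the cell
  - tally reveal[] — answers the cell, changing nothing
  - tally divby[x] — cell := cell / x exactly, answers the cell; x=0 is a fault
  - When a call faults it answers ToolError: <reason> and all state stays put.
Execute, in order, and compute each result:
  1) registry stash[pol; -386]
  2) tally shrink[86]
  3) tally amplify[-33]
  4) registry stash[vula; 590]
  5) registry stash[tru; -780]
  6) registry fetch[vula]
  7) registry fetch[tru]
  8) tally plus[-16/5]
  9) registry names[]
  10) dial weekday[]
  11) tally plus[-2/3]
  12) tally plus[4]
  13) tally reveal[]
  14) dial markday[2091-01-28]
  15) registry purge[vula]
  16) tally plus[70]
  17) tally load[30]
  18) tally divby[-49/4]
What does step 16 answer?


Answer: 43622/15

Derivation:
[in] registry stash k=pol v=-386
[out] nil
[in] tally shrink x=86
[out] -86
[in] tally amplify x=-33
[out] 2838
[in] registry stash k=vula v=590
[out] nil
[in] registry stash k=tru v=-780
[out] nil
[in] registry fetch k=vula
[out] 590
[in] registry fetch k=tru
[out] -780
[in] tally plus x=-16/5
[out] 14174/5
[in] registry names
[out] [pol, tru, vula]
[in] dial weekday
[out] ToolError: no date set
[in] tally plus x=-2/3
[out] 42512/15
[in] tally plus x=4
[out] 42572/15
[in] tally reveal
[out] 42572/15
[in] dial markday d=2091-01-28
[out] 2091-01-28
[in] registry purge k=vula
[out] 590
[in] tally plus x=70
[out] 43622/15
[in] tally load x=30
[out] 30
[in] tally divby x=-49/4
[out] -120/49


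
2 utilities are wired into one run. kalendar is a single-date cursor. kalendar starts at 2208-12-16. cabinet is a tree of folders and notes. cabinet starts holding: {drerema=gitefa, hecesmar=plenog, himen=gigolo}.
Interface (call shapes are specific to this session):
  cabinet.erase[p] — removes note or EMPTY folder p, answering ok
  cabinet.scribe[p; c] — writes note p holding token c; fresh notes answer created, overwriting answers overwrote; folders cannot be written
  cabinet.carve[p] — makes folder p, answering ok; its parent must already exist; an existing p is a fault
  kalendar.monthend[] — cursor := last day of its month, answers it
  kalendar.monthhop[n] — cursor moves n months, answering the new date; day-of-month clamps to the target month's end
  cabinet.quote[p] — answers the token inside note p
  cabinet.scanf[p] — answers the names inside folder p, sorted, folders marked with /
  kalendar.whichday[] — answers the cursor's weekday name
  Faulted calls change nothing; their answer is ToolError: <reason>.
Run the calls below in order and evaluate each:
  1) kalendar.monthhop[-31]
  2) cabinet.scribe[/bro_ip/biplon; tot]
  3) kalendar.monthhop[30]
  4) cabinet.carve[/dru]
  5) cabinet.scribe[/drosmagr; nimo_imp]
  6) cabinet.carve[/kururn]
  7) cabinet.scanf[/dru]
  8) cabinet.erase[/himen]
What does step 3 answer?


Answer: 2208-11-16

Derivation:
% kalendar.monthhop -31
  2206-05-16
% cabinet.scribe /bro_ip/biplon tot
  ToolError: no parent
% kalendar.monthhop 30
  2208-11-16
% cabinet.carve /dru
  ok
% cabinet.scribe /drosmagr nimo_imp
  created
% cabinet.carve /kururn
  ok
% cabinet.scanf /dru
  []
% cabinet.erase /himen
  ok


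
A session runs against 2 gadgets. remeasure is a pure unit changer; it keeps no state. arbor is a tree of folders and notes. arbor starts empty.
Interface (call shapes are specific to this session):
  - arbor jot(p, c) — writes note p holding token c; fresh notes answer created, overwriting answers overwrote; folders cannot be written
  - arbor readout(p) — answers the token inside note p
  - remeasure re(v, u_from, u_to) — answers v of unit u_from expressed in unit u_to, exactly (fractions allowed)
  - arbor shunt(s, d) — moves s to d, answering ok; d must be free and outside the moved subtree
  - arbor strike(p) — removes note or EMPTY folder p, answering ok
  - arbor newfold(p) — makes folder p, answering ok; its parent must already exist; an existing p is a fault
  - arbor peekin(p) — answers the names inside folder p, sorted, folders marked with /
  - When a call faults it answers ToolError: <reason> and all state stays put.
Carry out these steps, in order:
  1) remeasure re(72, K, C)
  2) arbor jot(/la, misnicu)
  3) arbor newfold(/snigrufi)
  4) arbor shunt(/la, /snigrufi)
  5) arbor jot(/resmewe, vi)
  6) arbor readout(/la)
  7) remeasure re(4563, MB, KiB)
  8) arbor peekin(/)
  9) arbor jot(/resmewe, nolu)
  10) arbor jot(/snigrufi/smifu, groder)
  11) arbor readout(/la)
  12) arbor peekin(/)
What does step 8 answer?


$ remeasure re v='72' u_from='K' u_to='C'
  -4023/20
$ arbor jot p='/la' c='misnicu'
  created
$ arbor newfold p='/snigrufi'
  ok
$ arbor shunt s='/la' d='/snigrufi'
  ToolError: exists
$ arbor jot p='/resmewe' c='vi'
  created
$ arbor readout p='/la'
  misnicu
$ remeasure re v='4563' u_from='MB' u_to='KiB'
  71296875/16
$ arbor peekin p='/'
  [la, resmewe, snigrufi/]
$ arbor jot p='/resmewe' c='nolu'
  overwrote
$ arbor jot p='/snigrufi/smifu' c='groder'
  created
$ arbor readout p='/la'
  misnicu
$ arbor peekin p='/'
  [la, resmewe, snigrufi/]

Answer: [la, resmewe, snigrufi/]


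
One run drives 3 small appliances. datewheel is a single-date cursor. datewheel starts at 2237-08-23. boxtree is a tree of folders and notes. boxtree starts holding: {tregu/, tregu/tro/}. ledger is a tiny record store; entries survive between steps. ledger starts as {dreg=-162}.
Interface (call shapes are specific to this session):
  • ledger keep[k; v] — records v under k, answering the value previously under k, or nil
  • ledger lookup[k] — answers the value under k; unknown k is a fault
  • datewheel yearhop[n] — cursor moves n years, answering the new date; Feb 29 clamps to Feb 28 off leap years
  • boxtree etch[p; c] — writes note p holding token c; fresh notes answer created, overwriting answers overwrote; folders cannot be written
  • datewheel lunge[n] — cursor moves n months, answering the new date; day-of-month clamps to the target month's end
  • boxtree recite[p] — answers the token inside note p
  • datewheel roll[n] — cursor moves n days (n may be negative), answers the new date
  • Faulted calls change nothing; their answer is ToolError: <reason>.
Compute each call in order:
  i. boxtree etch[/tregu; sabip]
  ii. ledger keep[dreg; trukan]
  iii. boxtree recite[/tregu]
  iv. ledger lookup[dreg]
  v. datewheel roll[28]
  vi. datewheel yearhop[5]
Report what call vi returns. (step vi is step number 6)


Invoking boxtree etch on p→/tregu, c→sabip, — result: ToolError: is a directory.
I try ledger keep on k→dreg, v→trukan: -162.
Invoking boxtree recite on p→/tregu, — result: ToolError: is a directory.
Calling ledger lookup on k→dreg, which returns trukan.
I try datewheel roll on n→28, and observe 2237-09-20.
I call datewheel yearhop on n→5, → 2242-09-20.

Answer: 2242-09-20


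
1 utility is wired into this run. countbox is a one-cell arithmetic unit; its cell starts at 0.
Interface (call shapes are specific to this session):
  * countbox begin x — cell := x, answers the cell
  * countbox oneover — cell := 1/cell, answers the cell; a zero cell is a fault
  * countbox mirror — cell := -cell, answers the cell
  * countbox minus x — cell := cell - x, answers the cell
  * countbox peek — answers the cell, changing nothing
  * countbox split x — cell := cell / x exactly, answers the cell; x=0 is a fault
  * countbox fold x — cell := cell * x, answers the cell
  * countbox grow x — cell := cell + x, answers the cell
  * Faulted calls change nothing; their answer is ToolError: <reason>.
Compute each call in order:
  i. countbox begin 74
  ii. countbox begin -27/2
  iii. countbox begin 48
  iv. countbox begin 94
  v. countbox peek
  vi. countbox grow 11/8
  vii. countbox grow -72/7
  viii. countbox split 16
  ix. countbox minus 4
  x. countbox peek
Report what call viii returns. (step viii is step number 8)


→ countbox begin(x='74')
← 74
→ countbox begin(x='-27/2')
← -27/2
→ countbox begin(x='48')
← 48
→ countbox begin(x='94')
← 94
→ countbox peek()
← 94
→ countbox grow(x='11/8')
← 763/8
→ countbox grow(x='-72/7')
← 4765/56
→ countbox split(x='16')
← 4765/896
→ countbox minus(x='4')
← 1181/896
→ countbox peek()
← 1181/896

Answer: 4765/896


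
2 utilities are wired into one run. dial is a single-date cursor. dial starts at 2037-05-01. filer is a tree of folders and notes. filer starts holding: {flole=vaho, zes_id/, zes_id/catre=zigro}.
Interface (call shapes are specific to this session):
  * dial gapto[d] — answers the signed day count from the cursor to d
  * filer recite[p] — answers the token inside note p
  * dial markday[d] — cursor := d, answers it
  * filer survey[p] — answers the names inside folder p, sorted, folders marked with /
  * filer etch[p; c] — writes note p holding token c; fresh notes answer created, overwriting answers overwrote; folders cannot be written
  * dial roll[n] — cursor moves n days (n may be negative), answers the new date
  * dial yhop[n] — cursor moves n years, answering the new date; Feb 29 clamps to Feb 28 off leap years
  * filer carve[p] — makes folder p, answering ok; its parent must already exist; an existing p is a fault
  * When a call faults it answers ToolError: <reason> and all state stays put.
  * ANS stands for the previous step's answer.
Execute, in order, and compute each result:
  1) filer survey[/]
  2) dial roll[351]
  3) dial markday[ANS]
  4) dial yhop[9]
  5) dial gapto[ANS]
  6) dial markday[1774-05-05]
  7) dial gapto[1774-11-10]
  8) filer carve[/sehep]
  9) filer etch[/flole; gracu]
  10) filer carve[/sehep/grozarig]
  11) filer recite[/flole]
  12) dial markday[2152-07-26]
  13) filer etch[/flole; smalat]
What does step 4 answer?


Answer: 2047-04-17

Derivation:
==> filer survey(p→/)
<== [flole, zes_id/]
==> dial roll(n→351)
<== 2038-04-17
==> dial markday(d→ANS)
<== 2038-04-17
==> dial yhop(n→9)
<== 2047-04-17
==> dial gapto(d→ANS)
<== 0
==> dial markday(d→1774-05-05)
<== 1774-05-05
==> dial gapto(d→1774-11-10)
<== 189
==> filer carve(p→/sehep)
<== ok
==> filer etch(p→/flole, c→gracu)
<== overwrote
==> filer carve(p→/sehep/grozarig)
<== ok
==> filer recite(p→/flole)
<== gracu
==> dial markday(d→2152-07-26)
<== 2152-07-26
==> filer etch(p→/flole, c→smalat)
<== overwrote


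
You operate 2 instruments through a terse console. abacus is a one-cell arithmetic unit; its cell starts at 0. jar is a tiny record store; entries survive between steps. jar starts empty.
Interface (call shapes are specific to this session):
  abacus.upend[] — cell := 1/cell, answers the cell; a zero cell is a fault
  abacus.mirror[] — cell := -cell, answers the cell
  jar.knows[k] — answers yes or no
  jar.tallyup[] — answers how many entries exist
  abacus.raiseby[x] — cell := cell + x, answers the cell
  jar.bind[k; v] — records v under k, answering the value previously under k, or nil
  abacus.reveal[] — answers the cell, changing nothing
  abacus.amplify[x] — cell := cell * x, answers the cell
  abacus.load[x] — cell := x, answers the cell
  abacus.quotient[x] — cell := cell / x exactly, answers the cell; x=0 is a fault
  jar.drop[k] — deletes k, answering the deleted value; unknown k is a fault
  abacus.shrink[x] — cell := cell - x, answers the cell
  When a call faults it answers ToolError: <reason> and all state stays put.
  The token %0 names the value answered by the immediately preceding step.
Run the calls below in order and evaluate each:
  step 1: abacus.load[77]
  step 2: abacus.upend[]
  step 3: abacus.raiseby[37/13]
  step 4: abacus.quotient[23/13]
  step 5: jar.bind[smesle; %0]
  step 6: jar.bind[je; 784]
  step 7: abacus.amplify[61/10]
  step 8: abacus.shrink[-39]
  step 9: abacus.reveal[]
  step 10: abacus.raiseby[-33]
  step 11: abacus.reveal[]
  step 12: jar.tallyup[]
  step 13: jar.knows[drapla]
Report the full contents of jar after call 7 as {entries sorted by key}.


Answer: {je=784, smesle=2862/1771}

Derivation:
Now I run load with 77, which returns 77.
I use upend, and see 1/77.
Invoking raiseby with 37/13, which returns 2862/1001.
Next I call quotient with 23/13, and see 2862/1771.
Using bind with smesle, %0, giving nil.
I run bind with je, 784, — result: nil.
Now I run amplify with 61/10, and observe 87291/8855.
I try shrink with -39, and observe 432636/8855.
Invoking reveal, → 432636/8855.
Now I run raiseby with -33, → 140421/8855.
I try reveal, → 140421/8855.
Using tallyup, giving 2.
Calling knows with drapla, — result: no.


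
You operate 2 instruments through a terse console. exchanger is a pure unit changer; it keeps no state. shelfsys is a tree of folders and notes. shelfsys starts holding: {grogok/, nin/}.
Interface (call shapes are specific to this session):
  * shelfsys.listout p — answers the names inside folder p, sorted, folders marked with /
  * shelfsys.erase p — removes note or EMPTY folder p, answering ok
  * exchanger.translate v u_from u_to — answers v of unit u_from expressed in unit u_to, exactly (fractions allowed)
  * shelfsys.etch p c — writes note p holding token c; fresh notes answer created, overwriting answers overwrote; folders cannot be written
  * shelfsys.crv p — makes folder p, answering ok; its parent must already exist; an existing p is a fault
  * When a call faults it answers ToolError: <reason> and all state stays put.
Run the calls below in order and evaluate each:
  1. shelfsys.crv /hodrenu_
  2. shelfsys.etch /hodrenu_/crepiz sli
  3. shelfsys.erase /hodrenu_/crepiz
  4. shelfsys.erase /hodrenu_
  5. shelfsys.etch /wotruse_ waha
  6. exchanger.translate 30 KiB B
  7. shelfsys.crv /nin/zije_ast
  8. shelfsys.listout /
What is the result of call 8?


Answer: [grogok/, nin/, wotruse_]

Derivation:
Then shelfsys.crv on p→/hodrenu_: ok.
I use shelfsys.etch on p→/hodrenu_/crepiz, c→sli, and get created.
Then shelfsys.erase on p→/hodrenu_/crepiz, and see ok.
I run shelfsys.erase on p→/hodrenu_, — result: ok.
I try shelfsys.etch on p→/wotruse_, c→waha, and get created.
I call exchanger.translate on v→30, u_from→KiB, u_to→B, and get 30720.
I use shelfsys.crv on p→/nin/zije_ast, → ok.
Using shelfsys.listout on p→/, yielding [grogok/, nin/, wotruse_].


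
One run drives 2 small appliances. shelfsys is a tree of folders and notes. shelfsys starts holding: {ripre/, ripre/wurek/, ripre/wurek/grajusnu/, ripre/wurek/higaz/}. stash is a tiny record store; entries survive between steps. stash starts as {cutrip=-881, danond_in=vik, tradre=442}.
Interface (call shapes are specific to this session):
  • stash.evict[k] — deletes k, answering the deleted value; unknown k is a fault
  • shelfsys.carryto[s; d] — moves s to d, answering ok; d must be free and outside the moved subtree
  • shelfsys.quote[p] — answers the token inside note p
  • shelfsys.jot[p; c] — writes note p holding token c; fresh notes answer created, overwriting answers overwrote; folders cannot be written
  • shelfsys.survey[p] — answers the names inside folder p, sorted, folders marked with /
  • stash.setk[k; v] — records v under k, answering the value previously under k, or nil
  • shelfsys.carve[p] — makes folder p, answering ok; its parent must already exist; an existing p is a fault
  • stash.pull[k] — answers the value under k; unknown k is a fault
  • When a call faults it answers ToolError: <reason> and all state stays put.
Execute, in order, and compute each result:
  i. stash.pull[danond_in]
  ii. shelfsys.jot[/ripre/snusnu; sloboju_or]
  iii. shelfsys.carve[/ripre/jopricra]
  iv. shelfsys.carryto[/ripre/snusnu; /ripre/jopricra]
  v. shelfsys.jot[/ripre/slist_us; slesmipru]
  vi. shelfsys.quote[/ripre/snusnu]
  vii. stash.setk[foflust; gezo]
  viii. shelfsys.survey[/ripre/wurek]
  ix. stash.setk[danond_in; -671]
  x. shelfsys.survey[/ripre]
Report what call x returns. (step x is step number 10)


·→ stash.pull(danond_in)
·← vik
·→ shelfsys.jot(/ripre/snusnu, sloboju_or)
·← created
·→ shelfsys.carve(/ripre/jopricra)
·← ok
·→ shelfsys.carryto(/ripre/snusnu, /ripre/jopricra)
·← ToolError: exists
·→ shelfsys.jot(/ripre/slist_us, slesmipru)
·← created
·→ shelfsys.quote(/ripre/snusnu)
·← sloboju_or
·→ stash.setk(foflust, gezo)
·← nil
·→ shelfsys.survey(/ripre/wurek)
·← [grajusnu/, higaz/]
·→ stash.setk(danond_in, -671)
·← vik
·→ shelfsys.survey(/ripre)
·← [jopricra/, slist_us, snusnu, wurek/]

Answer: [jopricra/, slist_us, snusnu, wurek/]


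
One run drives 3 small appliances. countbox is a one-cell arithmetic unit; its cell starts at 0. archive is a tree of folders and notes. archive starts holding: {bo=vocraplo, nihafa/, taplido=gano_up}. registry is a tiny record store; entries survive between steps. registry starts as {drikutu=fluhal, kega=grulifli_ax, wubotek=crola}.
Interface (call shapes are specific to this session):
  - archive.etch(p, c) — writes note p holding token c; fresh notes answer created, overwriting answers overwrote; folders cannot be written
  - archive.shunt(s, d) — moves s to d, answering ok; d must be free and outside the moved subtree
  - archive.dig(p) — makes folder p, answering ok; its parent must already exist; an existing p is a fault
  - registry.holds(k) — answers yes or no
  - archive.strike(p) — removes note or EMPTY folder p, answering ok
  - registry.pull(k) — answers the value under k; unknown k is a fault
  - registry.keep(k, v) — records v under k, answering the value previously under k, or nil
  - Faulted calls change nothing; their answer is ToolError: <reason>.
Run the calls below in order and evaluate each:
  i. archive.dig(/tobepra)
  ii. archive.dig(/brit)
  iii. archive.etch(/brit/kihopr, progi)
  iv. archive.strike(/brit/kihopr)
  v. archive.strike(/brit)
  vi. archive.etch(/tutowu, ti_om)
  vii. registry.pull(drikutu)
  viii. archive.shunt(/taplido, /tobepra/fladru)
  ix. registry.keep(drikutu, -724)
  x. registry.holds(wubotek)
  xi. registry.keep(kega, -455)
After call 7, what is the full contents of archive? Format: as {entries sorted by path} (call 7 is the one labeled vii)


Answer: {bo=vocraplo, nihafa/, taplido=gano_up, tobepra/, tutowu=ti_om}

Derivation:
>> dig(/tobepra)
<< ok
>> dig(/brit)
<< ok
>> etch(/brit/kihopr, progi)
<< created
>> strike(/brit/kihopr)
<< ok
>> strike(/brit)
<< ok
>> etch(/tutowu, ti_om)
<< created
>> pull(drikutu)
<< fluhal
>> shunt(/taplido, /tobepra/fladru)
<< ok
>> keep(drikutu, -724)
<< fluhal
>> holds(wubotek)
<< yes
>> keep(kega, -455)
<< grulifli_ax


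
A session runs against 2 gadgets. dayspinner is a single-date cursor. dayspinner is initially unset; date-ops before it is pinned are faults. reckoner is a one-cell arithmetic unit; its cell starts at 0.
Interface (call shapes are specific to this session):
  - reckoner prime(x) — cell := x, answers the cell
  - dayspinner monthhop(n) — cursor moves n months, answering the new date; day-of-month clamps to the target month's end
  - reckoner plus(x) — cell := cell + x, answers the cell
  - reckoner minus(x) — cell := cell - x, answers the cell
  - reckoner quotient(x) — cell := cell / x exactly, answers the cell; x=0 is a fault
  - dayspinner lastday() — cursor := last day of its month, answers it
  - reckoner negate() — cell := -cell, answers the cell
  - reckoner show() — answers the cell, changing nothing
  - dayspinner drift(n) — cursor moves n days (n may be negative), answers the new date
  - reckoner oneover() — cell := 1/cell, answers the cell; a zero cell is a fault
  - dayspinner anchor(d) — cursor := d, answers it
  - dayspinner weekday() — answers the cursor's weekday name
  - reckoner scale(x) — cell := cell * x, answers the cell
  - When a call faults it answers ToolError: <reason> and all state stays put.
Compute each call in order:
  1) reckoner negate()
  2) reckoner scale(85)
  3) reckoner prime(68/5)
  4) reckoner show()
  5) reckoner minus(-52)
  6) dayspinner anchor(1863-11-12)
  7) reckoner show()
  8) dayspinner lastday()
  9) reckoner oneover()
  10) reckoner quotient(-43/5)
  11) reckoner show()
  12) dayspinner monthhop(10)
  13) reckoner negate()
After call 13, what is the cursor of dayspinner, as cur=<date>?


$ reckoner negate
:: 0
$ reckoner scale x→85
:: 0
$ reckoner prime x→68/5
:: 68/5
$ reckoner show
:: 68/5
$ reckoner minus x→-52
:: 328/5
$ dayspinner anchor d→1863-11-12
:: 1863-11-12
$ reckoner show
:: 328/5
$ dayspinner lastday
:: 1863-11-30
$ reckoner oneover
:: 5/328
$ reckoner quotient x→-43/5
:: -25/14104
$ reckoner show
:: -25/14104
$ dayspinner monthhop n→10
:: 1864-09-30
$ reckoner negate
:: 25/14104

Answer: cur=1864-09-30


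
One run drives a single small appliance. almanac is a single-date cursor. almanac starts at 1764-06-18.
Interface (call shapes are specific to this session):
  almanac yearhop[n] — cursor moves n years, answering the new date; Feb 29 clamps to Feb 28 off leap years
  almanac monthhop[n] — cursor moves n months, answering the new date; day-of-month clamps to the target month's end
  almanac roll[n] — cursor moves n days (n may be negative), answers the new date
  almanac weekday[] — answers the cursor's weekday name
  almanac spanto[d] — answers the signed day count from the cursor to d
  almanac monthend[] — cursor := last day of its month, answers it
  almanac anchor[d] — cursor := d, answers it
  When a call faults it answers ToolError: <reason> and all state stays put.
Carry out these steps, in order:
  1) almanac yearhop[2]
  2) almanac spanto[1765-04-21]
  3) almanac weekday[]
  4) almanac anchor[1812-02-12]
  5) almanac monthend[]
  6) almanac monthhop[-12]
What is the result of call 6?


Answer: 1811-02-28

Derivation:
Calling almanac yearhop passing n='2', and get 1766-06-18.
Invoking almanac spanto passing d='1765-04-21', which returns -423.
Using almanac weekday(): Wednesday.
I invoke almanac anchor passing d='1812-02-12', → 1812-02-12.
I call almanac monthend(), and see 1812-02-29.
Calling almanac monthhop passing n='-12', and see 1811-02-28.


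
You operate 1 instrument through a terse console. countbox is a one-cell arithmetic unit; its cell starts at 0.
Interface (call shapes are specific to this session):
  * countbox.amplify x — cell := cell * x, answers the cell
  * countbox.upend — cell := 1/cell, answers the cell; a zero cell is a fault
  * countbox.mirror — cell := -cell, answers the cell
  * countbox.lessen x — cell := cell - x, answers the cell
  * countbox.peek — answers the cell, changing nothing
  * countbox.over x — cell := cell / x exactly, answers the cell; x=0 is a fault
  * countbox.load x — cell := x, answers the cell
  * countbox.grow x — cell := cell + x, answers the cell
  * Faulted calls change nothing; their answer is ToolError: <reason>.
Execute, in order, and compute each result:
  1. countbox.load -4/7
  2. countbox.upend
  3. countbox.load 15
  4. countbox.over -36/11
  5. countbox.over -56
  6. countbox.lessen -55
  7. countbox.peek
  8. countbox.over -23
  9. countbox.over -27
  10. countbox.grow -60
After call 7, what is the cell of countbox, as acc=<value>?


> load x='-4/7'
[out] -4/7
> upend
[out] -7/4
> load x='15'
[out] 15
> over x='-36/11'
[out] -55/12
> over x='-56'
[out] 55/672
> lessen x='-55'
[out] 37015/672
> peek
[out] 37015/672
> over x='-23'
[out] -37015/15456
> over x='-27'
[out] 37015/417312
> grow x='-60'
[out] -25001705/417312

Answer: acc=37015/672


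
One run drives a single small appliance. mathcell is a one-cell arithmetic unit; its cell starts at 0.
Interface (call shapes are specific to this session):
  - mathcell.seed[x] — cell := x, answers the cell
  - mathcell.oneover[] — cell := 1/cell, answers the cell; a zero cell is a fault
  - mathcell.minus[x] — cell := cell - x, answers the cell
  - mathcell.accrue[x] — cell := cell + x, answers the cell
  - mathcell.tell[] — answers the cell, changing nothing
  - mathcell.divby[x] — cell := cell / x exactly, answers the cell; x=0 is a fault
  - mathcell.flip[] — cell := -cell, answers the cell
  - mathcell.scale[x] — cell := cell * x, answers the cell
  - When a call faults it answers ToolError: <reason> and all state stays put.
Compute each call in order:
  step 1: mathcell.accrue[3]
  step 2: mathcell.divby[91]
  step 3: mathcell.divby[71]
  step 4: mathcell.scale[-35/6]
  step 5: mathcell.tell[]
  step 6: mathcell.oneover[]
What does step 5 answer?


Answer: -5/1846

Derivation:
>>> accrue x: 3
  3
>>> divby x: 91
  3/91
>>> divby x: 71
  3/6461
>>> scale x: -35/6
  -5/1846
>>> tell
  -5/1846
>>> oneover
  -1846/5


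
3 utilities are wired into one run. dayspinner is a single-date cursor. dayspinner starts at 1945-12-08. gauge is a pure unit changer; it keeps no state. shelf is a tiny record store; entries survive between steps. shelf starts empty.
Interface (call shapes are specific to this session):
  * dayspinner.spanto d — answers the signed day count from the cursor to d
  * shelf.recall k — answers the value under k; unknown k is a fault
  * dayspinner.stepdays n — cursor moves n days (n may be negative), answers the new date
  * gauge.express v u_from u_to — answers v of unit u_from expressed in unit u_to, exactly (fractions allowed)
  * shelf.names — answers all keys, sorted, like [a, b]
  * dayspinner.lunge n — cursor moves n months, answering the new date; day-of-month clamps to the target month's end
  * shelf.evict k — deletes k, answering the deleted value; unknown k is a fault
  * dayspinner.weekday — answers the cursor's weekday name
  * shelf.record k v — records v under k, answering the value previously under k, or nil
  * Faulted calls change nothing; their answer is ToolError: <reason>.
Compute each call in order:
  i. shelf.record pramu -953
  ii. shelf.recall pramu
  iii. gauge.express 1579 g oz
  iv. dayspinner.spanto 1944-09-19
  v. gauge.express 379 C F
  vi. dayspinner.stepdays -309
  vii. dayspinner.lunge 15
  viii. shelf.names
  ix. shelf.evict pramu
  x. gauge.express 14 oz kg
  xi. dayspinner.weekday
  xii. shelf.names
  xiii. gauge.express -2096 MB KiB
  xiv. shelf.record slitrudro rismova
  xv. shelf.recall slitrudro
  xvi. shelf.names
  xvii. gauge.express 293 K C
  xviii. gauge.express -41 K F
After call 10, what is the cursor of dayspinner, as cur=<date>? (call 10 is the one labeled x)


Do: record[k=pramu; v=-953]
See: nil
Do: recall[k=pramu]
See: -953
Do: express[v=1579; u_from=g; u_to=oz]
See: 2526400000/45359237
Do: spanto[d=1944-09-19]
See: -445
Do: express[v=379; u_from=C; u_to=F]
See: 3571/5
Do: stepdays[n=-309]
See: 1945-02-02
Do: lunge[n=15]
See: 1946-05-02
Do: names[]
See: [pramu]
Do: evict[k=pramu]
See: -953
Do: express[v=14; u_from=oz; u_to=kg]
See: 317514659/800000000
Do: weekday[]
See: Thursday
Do: names[]
See: []
Do: express[v=-2096; u_from=MB; u_to=KiB]
See: -2046875
Do: record[k=slitrudro; v=rismova]
See: nil
Do: recall[k=slitrudro]
See: rismova
Do: names[]
See: [slitrudro]
Do: express[v=293; u_from=K; u_to=C]
See: 397/20
Do: express[v=-41; u_from=K; u_to=F]
See: -53347/100

Answer: cur=1946-05-02
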